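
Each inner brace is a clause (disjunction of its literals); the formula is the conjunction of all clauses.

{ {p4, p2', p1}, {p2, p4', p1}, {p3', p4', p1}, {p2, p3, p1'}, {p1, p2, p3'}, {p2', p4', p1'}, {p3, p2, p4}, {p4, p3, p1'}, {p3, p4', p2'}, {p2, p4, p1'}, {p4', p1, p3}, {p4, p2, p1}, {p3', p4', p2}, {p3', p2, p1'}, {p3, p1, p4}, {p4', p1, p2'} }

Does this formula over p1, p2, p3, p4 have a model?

Case p4 = 0:
Case p2 = 1:
The clause (p1) is unit, so p1 = 1.
The clause (p3) is unit, so p3 = 1.
Every clause now holds.
A satisfying assignment: p1 ↦ 1; p2 ↦ 1; p3 ↦ 1; p4 ↦ 0.

Yes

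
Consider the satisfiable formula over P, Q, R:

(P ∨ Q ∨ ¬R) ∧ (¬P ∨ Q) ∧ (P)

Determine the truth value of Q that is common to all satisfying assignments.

True

Suppose Q = False.
The clause (¬P) is unit, so P = False.
But (P) is also a unit clause — contradiction.
So every satisfying assignment has Q = True.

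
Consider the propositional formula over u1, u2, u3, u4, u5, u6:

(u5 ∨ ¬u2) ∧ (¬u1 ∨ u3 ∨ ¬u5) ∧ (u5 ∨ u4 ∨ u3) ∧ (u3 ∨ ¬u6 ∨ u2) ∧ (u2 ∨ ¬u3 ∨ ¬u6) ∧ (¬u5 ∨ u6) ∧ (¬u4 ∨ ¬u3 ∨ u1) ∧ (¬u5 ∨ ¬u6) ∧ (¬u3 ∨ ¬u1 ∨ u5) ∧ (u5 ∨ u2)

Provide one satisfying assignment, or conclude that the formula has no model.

UNSATISFIABLE

Try u5 = True.
(u6) alone gives u6 = True.
Now (¬u6) is unsatisfied and unit — conflict.
So u5 must be the other value — set u5 = False.
(¬u2) alone gives u2 = False.
Now (u2) is unsatisfied and unit — conflict.
Either choice for u5 ends in contradiction.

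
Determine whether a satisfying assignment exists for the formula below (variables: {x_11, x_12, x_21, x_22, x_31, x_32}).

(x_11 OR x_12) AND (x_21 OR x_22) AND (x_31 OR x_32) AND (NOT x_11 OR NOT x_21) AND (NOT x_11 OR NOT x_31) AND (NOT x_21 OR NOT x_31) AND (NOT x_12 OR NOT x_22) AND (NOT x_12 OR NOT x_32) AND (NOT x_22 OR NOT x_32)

Suppose x_11 = true.
From the singleton clause (NOT x_21), x_21 = false.
From the singleton clause (x_22), x_22 = true.
From the singleton clause (NOT x_31), x_31 = false.
From the singleton clause (x_32), x_32 = true.
That conflicts with the unit clause (NOT x_32).
So x_11 must be the other value — set x_11 = false.
From the singleton clause (x_12), x_12 = true.
From the singleton clause (NOT x_22), x_22 = false.
From the singleton clause (x_21), x_21 = true.
From the singleton clause (NOT x_31), x_31 = false.
From the singleton clause (x_32), x_32 = true.
That conflicts with the unit clause (NOT x_32).
Neither x_11 = true nor x_11 = false works.
No assignment satisfies every clause.

No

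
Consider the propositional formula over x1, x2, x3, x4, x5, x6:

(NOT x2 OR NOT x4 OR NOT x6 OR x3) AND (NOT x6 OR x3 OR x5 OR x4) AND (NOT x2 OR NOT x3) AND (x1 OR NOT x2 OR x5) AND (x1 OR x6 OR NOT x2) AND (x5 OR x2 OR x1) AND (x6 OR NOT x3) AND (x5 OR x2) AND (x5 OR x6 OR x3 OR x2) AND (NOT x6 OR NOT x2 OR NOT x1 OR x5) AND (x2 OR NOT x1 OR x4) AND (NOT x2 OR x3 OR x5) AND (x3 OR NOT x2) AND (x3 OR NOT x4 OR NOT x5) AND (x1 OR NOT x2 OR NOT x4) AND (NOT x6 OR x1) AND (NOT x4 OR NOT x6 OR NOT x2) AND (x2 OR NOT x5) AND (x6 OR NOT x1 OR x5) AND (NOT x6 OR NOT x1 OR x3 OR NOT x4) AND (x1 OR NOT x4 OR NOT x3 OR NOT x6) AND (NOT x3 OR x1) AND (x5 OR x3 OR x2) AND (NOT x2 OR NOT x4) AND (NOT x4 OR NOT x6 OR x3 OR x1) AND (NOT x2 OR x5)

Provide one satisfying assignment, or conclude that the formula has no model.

UNSATISFIABLE

Suppose x2 = false.
From the singleton clause (x5), x5 = true.
But (NOT x5) is also a unit clause — contradiction.
Undo x2 and try x2 = true.
From the singleton clause (NOT x3), x3 = false.
But (x3) is also a unit clause — contradiction.
Neither x2 = true nor x2 = false works.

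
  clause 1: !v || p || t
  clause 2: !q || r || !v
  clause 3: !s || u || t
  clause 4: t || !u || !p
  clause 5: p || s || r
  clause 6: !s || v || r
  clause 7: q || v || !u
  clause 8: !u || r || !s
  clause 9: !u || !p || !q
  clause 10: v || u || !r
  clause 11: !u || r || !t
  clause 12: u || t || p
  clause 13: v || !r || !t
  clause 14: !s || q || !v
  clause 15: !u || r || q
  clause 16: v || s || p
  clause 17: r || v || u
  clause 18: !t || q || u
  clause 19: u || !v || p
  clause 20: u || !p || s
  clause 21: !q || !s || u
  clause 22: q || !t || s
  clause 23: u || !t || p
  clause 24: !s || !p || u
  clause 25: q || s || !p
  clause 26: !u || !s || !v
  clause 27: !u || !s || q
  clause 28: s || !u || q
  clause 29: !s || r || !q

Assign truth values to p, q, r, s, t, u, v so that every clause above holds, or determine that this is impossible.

Try v = false.
Try s = true.
The clause (r) is unit, so r = true.
The clause (u) is unit, so u = true.
The clause (q) is unit, so q = true.
The clause (!p) is unit, so p = false.
The clause (!t) is unit, so t = false.
All clauses are satisfied.

p ↦ false; q ↦ true; r ↦ true; s ↦ true; t ↦ false; u ↦ true; v ↦ false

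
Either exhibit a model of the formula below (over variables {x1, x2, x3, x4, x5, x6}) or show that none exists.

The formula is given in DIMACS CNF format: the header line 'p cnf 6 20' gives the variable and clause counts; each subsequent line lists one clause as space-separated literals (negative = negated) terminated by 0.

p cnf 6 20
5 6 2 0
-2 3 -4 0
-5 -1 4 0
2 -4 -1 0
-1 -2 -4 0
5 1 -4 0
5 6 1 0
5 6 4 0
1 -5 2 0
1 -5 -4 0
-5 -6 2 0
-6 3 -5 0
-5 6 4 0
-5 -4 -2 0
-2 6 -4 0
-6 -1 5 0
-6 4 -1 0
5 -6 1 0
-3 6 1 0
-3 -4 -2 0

Branch on x5: set x5 = True.
Branch on x1: set x1 = False.
From the singleton clause (x2), x2 = True.
From the singleton clause (¬x4), x4 = False.
From the singleton clause (x6), x6 = True.
From the singleton clause (x3), x3 = True.
Every clause now holds.

x1=False,  x2=True,  x3=True,  x4=False,  x5=True,  x6=True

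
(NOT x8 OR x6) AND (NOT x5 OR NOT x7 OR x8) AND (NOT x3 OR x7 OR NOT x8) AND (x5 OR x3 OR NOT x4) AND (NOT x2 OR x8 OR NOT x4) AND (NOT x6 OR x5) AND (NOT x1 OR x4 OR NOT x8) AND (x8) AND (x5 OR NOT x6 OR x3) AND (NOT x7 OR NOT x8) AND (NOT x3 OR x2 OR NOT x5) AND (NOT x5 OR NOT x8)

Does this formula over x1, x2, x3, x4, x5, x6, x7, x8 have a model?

No, unsatisfiable

Unit clause (x8) forces x8 = true.
Unit clause (x6) forces x6 = true.
Unit clause (x5) forces x5 = true.
That conflicts with the unit clause (NOT x5).
No assignment satisfies every clause.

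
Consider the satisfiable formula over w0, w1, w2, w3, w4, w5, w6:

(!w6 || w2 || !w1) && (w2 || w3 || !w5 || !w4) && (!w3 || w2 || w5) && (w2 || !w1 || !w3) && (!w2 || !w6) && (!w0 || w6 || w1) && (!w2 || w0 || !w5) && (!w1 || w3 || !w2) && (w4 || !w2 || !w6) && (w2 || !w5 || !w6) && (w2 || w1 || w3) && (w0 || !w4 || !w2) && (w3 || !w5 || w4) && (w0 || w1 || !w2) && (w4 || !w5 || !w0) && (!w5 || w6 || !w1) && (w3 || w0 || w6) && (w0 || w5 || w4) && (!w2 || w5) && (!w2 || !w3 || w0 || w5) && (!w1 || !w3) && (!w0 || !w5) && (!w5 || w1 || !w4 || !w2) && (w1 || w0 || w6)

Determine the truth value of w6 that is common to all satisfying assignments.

False

Suppose w6 = true.
From the singleton clause (!w2), w2 = false.
From the singleton clause (!w1), w1 = false.
From the singleton clause (!w5), w5 = false.
From the singleton clause (!w3), w3 = false.
That conflicts with the unit clause (w3).
So every satisfying assignment has w6 = False.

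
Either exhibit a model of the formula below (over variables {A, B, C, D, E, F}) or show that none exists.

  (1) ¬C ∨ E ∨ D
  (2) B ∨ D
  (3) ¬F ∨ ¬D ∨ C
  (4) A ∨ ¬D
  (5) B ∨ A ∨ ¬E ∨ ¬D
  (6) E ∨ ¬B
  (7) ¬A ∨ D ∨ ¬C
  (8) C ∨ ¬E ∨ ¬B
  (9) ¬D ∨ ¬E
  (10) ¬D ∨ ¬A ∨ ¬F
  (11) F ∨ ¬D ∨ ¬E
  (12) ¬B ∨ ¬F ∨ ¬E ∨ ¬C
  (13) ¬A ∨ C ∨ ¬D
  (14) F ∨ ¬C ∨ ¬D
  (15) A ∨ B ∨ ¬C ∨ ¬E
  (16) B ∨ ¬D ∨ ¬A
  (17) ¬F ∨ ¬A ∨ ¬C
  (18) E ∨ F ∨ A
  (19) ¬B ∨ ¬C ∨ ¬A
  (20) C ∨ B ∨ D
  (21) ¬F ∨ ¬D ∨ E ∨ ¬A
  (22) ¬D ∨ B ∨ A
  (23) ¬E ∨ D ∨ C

A: False; B: True; C: True; D: False; E: True; F: False

Try B = True.
Unit clause (E) forces E = True.
Unit clause (C) forces C = True.
Unit clause (¬D) forces D = False.
Unit clause (¬A) forces A = False.
Unit clause (¬F) forces F = False.
Every clause now holds.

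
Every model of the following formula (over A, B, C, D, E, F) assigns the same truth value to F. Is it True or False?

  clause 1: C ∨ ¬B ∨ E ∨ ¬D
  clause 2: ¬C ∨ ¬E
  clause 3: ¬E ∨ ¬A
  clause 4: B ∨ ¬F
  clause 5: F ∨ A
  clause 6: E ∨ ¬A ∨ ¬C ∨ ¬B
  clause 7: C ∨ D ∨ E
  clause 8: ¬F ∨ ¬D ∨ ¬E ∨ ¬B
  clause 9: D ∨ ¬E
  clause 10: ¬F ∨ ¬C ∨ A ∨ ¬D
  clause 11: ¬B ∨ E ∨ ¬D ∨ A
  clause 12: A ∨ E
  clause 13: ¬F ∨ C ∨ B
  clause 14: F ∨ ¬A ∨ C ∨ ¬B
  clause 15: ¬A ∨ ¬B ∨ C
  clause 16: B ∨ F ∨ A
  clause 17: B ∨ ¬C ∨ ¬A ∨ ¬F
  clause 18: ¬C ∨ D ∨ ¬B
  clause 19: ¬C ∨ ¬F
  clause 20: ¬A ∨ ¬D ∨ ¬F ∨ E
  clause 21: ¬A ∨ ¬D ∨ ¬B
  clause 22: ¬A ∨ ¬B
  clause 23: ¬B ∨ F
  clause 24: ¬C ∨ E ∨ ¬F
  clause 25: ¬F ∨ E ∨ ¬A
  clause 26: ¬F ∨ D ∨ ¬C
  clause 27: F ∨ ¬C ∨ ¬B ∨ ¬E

False

Suppose F = True.
Unit clause (B) forces B = True.
Unit clause (¬C) forces C = False.
Unit clause (¬A) forces A = False.
Unit clause (E) forces E = True.
Unit clause (¬D) forces D = False.
Now (D) is unsatisfied and unit — conflict.
So every satisfying assignment has F = False.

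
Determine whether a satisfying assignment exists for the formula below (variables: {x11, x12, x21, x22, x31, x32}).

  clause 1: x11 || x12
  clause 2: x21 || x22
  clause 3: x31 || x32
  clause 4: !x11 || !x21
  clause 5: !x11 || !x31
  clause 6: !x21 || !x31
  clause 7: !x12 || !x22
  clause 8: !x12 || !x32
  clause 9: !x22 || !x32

No

Suppose x11 = true.
Unit clause (!x21) forces x21 = false.
Unit clause (x22) forces x22 = true.
Unit clause (!x31) forces x31 = false.
Unit clause (x32) forces x32 = true.
But (!x32) is also a unit clause — contradiction.
That branch fails; take x11 = false instead.
Unit clause (x12) forces x12 = true.
Unit clause (!x22) forces x22 = false.
Unit clause (x21) forces x21 = true.
Unit clause (!x31) forces x31 = false.
Unit clause (x32) forces x32 = true.
But (!x32) is also a unit clause — contradiction.
Both values of x11 lead to a conflict.
No assignment satisfies every clause.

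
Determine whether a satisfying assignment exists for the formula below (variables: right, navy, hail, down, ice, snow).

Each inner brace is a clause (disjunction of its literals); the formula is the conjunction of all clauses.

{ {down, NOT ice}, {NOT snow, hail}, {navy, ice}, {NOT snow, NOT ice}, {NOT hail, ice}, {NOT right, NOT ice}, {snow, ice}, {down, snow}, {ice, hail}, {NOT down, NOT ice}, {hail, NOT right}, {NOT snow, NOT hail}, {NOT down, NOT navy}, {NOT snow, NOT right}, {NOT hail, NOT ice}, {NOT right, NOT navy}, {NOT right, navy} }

Case down = true:
Unit clause (NOT ice) forces ice = false.
Unit clause (navy) forces navy = true.
That conflicts with the unit clause (NOT navy).
That branch fails; take down = false instead.
Unit clause (NOT ice) forces ice = false.
Unit clause (navy) forces navy = true.
Unit clause (NOT hail) forces hail = false.
That conflicts with the unit clause (hail).
Either choice for down ends in contradiction.
No assignment satisfies every clause.

No, unsatisfiable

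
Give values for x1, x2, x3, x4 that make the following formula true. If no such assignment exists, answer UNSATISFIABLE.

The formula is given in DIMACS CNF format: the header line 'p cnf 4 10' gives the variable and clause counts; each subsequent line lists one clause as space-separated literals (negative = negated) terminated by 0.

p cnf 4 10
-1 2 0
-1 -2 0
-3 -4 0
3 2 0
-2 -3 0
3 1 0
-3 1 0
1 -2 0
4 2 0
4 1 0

UNSATISFIABLE

Suppose x1 = False.
Unit clause (x3) forces x3 = True.
Now (¬x3) is unsatisfied and unit — conflict.
Undo x1 and try x1 = True.
Unit clause (x2) forces x2 = True.
Now (¬x2) is unsatisfied and unit — conflict.
Both values of x1 lead to a conflict.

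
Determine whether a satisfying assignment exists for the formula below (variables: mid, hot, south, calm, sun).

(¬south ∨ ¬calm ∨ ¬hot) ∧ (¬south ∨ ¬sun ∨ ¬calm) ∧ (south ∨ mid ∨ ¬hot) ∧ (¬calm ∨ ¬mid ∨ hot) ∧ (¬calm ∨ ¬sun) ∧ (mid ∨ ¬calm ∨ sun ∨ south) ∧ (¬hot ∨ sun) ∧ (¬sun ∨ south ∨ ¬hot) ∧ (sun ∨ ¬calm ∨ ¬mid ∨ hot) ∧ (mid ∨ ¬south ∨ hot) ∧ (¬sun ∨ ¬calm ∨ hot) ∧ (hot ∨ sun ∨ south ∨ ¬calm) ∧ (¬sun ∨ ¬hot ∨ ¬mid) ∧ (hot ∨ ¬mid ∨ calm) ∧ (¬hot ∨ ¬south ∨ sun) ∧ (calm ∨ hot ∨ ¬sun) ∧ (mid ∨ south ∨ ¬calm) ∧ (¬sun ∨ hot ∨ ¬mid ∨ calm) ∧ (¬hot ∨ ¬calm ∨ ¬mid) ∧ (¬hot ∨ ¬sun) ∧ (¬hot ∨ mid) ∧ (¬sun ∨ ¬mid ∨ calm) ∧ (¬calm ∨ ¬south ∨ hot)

Branch on calm: set calm = False.
Branch on hot: set hot = False.
The clause (¬mid) is unit, so mid = False.
The clause (¬south) is unit, so south = False.
The clause (¬sun) is unit, so sun = False.
This assignment satisfies each clause.
A satisfying assignment: mid: False,  hot: False,  south: False,  calm: False,  sun: False.

Satisfiable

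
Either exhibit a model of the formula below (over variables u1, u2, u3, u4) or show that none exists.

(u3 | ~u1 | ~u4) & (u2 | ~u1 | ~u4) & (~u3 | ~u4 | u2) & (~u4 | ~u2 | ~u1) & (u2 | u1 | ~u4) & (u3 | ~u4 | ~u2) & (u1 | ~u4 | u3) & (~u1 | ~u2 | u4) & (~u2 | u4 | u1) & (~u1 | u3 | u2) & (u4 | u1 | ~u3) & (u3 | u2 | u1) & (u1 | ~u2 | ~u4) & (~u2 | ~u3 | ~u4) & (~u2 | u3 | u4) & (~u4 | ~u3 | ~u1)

Case u3 = 1:
Case u4 = 0:
(u1) alone gives u1 = 1.
(~u2) alone gives u2 = 0.
This assignment satisfies each clause.

u1 ↦ 1, u2 ↦ 0, u3 ↦ 1, u4 ↦ 0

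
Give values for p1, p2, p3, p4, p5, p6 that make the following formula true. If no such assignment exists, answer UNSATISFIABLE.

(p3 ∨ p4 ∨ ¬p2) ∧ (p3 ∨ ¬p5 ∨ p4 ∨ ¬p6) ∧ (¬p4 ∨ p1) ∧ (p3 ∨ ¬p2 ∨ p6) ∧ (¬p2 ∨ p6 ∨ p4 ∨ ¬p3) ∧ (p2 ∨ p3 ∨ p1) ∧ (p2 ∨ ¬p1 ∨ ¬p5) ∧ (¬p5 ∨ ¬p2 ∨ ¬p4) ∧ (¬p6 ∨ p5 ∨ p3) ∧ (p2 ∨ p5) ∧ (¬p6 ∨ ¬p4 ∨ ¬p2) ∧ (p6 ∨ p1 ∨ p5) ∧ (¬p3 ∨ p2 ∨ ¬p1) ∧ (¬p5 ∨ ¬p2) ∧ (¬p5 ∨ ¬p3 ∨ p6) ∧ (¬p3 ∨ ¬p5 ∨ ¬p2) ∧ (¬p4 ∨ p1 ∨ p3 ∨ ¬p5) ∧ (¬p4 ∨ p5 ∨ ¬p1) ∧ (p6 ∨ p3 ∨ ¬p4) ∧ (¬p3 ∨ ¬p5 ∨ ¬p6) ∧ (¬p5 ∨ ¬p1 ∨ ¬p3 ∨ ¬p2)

Try p4 = False.
Try p3 = True.
Try p2 = True.
(p6) alone gives p6 = True.
(¬p5) alone gives p5 = False.
Every clause is now satisfied; p1 is unconstrained.

p1 ↦ True,  p2 ↦ True,  p3 ↦ True,  p4 ↦ False,  p5 ↦ False,  p6 ↦ True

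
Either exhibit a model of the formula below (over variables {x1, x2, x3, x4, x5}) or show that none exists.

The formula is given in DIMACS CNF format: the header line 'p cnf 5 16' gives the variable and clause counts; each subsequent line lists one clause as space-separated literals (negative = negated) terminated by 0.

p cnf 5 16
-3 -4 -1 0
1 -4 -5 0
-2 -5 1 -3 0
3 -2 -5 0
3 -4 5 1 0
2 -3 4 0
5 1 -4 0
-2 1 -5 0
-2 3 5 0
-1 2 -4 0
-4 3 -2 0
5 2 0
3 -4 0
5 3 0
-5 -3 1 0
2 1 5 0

x1: False,  x2: False,  x3: False,  x4: False,  x5: True

Suppose x5 = True.
Suppose x1 = False.
From the singleton clause (¬x4), x4 = False.
From the singleton clause (¬x2), x2 = False.
From the singleton clause (¬x3), x3 = False.
This assignment satisfies each clause.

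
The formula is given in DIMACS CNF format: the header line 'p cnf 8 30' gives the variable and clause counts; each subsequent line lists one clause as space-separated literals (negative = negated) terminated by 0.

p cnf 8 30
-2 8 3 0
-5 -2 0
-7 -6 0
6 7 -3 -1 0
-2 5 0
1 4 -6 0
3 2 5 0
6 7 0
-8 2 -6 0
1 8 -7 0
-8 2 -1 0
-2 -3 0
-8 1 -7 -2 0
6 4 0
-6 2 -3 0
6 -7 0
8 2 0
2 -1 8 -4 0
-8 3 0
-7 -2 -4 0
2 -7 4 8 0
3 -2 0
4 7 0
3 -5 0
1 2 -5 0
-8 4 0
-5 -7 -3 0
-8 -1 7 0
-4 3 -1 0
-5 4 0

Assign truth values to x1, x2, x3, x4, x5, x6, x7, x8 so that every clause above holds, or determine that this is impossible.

Try x5 = False.
Unit clause (¬x2) forces x2 = False.
Unit clause (x3) forces x3 = True.
Unit clause (¬x6) forces x6 = False.
Unit clause (x7) forces x7 = True.
That conflicts with the unit clause (¬x7).
Backtrack on x5: now try x5 = True.
Unit clause (¬x2) forces x2 = False.
Unit clause (x8) forces x8 = True.
Unit clause (¬x6) forces x6 = False.
Unit clause (x7) forces x7 = True.
That conflicts with the unit clause (¬x7).
Neither x5 = True nor x5 = False works.

UNSATISFIABLE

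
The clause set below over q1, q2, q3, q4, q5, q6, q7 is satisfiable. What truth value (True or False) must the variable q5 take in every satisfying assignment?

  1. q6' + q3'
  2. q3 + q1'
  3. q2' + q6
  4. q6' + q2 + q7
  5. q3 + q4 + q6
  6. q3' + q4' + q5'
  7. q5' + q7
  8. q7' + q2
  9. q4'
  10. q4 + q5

True

Suppose q5 = 0.
Unit clause (q4') forces q4 = 0.
That conflicts with the unit clause (q4).
So every satisfying assignment has q5 = True.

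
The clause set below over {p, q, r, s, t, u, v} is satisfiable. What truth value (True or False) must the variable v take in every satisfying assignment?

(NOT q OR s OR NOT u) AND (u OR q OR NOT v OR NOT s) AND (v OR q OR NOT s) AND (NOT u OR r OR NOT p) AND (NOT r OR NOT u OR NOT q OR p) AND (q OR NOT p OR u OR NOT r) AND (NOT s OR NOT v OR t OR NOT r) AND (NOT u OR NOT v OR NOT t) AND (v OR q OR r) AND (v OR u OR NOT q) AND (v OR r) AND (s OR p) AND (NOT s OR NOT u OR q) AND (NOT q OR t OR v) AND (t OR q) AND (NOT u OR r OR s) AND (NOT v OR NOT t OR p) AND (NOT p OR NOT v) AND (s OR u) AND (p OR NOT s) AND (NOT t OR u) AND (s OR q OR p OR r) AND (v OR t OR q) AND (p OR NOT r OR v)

False

Suppose v = true.
Unit clause (NOT p) forces p = false.
Unit clause (s) forces s = true.
Now (NOT s) is unsatisfied and unit — conflict.
So every satisfying assignment has v = False.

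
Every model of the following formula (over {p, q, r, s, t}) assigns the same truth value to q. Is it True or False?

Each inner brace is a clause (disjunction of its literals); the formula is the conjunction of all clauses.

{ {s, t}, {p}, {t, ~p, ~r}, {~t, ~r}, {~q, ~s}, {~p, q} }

Suppose q = 0.
From the singleton clause (p), p = 1.
That conflicts with the unit clause (~p).
So every satisfying assignment has q = True.

True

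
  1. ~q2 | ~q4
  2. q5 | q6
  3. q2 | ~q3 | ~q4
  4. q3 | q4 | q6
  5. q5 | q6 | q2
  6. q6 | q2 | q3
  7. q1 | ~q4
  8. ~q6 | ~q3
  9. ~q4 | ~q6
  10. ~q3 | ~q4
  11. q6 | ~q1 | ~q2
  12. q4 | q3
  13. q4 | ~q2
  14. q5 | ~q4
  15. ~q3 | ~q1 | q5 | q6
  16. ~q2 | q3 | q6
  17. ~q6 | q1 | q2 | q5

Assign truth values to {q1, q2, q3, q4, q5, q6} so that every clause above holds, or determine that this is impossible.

Suppose q2 = 0.
Suppose q5 = 1.
Suppose q3 = 1.
From the singleton clause (~q4), q4 = 0.
From the singleton clause (~q6), q6 = 0.
No clause remains; q1 is free.

q1 ↦ 1, q2 ↦ 0, q3 ↦ 1, q4 ↦ 0, q5 ↦ 1, q6 ↦ 0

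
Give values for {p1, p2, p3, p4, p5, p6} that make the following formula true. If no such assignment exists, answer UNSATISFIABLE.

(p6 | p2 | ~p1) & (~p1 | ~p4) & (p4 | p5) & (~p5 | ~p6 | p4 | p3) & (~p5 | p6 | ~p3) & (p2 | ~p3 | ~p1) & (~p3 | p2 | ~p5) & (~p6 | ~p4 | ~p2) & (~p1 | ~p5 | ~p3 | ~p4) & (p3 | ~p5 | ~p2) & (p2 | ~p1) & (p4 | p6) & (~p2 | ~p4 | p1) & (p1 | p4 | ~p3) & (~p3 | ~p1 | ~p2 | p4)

Try p1 = 0.
Try p4 = 1.
The clause (~p2) is unit, so p2 = 0.
Try p3 = 1.
The clause (~p5) is unit, so p5 = 0.
Every clause is now satisfied; p6 is unconstrained.

p1=0,  p2=0,  p3=1,  p4=1,  p5=0,  p6=1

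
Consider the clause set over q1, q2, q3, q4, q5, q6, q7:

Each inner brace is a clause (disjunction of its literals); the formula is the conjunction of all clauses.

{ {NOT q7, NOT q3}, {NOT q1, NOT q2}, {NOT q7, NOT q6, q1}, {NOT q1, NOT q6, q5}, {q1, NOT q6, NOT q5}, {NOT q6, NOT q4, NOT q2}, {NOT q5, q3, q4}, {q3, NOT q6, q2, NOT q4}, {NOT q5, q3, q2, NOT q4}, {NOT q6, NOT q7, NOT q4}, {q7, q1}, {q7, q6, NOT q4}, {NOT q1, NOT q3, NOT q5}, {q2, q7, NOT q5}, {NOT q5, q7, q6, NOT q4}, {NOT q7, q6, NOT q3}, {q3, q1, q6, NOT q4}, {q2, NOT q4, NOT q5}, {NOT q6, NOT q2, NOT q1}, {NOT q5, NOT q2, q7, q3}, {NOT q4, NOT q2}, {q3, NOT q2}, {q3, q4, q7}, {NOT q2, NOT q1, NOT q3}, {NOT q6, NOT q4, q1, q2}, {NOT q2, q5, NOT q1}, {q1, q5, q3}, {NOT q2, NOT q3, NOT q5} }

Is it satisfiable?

Yes

Try q7 = true.
From the singleton clause (NOT q3), q3 = false.
From the singleton clause (NOT q2), q2 = false.
Try q6 = false.
Try q5 = false.
From the singleton clause (q1), q1 = true.
No clause remains; q4 is free.
A satisfying assignment: q1=true; q2=false; q3=false; q4=false; q5=false; q6=false; q7=true.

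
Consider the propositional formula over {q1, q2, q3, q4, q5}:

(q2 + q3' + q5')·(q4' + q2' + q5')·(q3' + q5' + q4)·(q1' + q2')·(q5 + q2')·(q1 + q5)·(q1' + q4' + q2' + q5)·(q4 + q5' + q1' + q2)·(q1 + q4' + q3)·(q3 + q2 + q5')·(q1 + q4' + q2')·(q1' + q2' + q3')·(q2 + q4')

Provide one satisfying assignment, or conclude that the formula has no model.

q1=0, q2=1, q3=0, q4=0, q5=1

Branch on q1: set q1 = 0.
The clause (q5) is unit, so q5 = 1.
Branch on q2: set q2 = 1.
The clause (q4') is unit, so q4 = 0.
The clause (q3') is unit, so q3 = 0.
All clauses are satisfied.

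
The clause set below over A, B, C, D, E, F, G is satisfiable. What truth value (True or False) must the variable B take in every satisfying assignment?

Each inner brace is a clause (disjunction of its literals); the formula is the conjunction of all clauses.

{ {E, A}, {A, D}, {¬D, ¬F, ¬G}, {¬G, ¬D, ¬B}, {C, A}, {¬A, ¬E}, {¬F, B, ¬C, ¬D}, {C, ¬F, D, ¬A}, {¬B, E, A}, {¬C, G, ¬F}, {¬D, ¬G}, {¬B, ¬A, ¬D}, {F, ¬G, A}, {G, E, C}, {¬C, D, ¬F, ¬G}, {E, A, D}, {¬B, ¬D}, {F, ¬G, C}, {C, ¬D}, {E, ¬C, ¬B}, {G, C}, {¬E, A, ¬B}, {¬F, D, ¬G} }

Suppose B = True.
(¬D) alone gives D = False.
(A) alone gives A = True.
(¬E) alone gives E = False.
(¬C) alone gives C = False.
(¬F) alone gives F = False.
(G) alone gives G = True.
Now (¬G) is unsatisfied and unit — conflict.
So every satisfying assignment has B = False.

False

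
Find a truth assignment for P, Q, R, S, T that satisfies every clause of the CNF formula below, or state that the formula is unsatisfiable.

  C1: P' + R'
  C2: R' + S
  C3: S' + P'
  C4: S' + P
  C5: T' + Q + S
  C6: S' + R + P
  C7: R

UNSATISFIABLE

From the singleton clause (R), R = 1.
From the singleton clause (P'), P = 0.
From the singleton clause (S), S = 1.
Now (S') is unsatisfied and unit — conflict.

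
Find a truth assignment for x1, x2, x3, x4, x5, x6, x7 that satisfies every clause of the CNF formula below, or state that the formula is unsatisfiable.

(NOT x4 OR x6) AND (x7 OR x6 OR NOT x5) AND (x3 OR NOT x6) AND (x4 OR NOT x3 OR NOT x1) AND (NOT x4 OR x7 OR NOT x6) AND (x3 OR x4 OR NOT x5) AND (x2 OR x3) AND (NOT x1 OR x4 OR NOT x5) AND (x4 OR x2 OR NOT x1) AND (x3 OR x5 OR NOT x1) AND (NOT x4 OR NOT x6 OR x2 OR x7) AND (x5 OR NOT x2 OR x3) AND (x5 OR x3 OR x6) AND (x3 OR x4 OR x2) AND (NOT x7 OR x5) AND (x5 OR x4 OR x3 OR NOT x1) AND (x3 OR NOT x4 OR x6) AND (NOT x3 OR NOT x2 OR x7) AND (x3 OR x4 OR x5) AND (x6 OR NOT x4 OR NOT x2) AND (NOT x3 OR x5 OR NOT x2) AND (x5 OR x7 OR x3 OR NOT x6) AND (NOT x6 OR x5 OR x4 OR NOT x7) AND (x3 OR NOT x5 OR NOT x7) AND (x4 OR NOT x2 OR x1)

x1: false, x2: false, x3: true, x4: false, x5: false, x6: false, x7: false

Suppose x4 = false.
Suppose x3 = true.
From the singleton clause (NOT x1), x1 = false.
From the singleton clause (NOT x2), x2 = false.
Suppose x7 = false.
Suppose x6 = false.
From the singleton clause (NOT x5), x5 = false.
Every clause now holds.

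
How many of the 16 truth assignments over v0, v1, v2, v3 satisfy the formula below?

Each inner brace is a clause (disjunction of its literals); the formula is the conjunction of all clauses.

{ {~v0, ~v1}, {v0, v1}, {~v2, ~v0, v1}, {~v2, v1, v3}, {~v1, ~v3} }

There are 2^4 = 16 truth assignments over (v0, v1, v2, v3).
Check each against the 5 clauses (columns in the order v0, v1, v2, v3):
  F F F F  ✗ fails (v0 | v1)
  F F F T  ✗ fails (v0 | v1)
  F F T F  ✗ fails (v0 | v1)
  F F T T  ✗ fails (v0 | v1)
  F T F F  ✓ satisfies all
  F T F T  ✗ fails (~v1 | ~v3)
  F T T F  ✓ satisfies all
  F T T T  ✗ fails (~v1 | ~v3)
  T F F F  ✓ satisfies all
  T F F T  ✓ satisfies all
  T F T F  ✗ fails (~v2 | ~v0 | v1)
  T F T T  ✗ fails (~v2 | ~v0 | v1)
  T T F F  ✗ fails (~v0 | ~v1)
  T T F T  ✗ fails (~v0 | ~v1)
  T T T F  ✗ fails (~v0 | ~v1)
  T T T T  ✗ fails (~v0 | ~v1)
4 of the 16 rows are models.

4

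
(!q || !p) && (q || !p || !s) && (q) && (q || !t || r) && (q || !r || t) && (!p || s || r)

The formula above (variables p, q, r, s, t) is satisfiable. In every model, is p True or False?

False

Suppose p = true.
(!q) alone gives q = false.
That conflicts with the unit clause (q).
So every satisfying assignment has p = False.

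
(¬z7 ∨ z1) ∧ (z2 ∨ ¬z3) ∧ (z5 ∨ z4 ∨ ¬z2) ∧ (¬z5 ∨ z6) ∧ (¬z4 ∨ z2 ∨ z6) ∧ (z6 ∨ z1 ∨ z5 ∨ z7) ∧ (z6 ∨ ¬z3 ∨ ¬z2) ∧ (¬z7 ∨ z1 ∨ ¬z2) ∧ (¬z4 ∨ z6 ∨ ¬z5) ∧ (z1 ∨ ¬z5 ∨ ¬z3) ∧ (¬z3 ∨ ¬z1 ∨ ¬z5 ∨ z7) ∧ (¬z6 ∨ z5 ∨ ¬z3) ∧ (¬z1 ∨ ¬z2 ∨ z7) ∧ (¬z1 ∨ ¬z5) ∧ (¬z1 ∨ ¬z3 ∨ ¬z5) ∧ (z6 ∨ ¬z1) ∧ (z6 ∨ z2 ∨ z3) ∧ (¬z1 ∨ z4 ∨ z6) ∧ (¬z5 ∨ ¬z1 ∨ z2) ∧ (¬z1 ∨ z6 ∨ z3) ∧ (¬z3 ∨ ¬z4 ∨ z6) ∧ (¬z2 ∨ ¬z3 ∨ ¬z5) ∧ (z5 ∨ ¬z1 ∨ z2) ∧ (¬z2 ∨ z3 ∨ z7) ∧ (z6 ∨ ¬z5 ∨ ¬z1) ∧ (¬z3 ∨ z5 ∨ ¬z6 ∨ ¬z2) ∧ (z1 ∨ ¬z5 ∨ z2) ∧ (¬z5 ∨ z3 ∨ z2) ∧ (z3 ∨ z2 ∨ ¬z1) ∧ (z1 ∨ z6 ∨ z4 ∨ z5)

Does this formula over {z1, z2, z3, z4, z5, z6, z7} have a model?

Satisfiable

Case z7 = False:
Case z2 = False:
Unit clause (¬z3) forces z3 = False.
Unit clause (z6) forces z6 = True.
Unit clause (¬z5) forces z5 = False.
Unit clause (¬z1) forces z1 = False.
No clause remains; z4 is free.
A satisfying assignment: z1=False,  z2=False,  z3=False,  z4=True,  z5=False,  z6=True,  z7=False.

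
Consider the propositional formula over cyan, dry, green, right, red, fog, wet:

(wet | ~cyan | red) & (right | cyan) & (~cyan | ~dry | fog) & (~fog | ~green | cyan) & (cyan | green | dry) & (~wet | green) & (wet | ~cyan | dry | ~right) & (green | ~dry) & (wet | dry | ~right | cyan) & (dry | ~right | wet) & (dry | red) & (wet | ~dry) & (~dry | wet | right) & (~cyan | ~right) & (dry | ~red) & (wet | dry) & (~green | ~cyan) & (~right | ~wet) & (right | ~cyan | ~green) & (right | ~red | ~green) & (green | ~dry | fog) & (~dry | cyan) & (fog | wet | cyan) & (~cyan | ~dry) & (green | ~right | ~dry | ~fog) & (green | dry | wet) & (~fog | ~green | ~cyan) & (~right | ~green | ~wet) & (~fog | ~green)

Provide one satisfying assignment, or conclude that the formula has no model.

Try right = 1.
The clause (~cyan) is unit, so cyan = 0.
The clause (~wet) is unit, so wet = 0.
The clause (dry) is unit, so dry = 1.
But (~dry) is also a unit clause — contradiction.
That branch fails; take right = 0 instead.
The clause (cyan) is unit, so cyan = 1.
The clause (~green) is unit, so green = 0.
The clause (~wet) is unit, so wet = 0.
The clause (red) is unit, so red = 1.
The clause (~dry) is unit, so dry = 0.
But (dry) is also a unit clause — contradiction.
Either choice for right ends in contradiction.

UNSATISFIABLE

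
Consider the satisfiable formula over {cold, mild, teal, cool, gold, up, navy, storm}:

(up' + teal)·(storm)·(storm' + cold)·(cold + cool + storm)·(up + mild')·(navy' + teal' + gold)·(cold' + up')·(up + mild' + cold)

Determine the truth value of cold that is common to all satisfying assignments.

True

Suppose cold = 0.
(storm) alone gives storm = 1.
That conflicts with the unit clause (storm').
So every satisfying assignment has cold = True.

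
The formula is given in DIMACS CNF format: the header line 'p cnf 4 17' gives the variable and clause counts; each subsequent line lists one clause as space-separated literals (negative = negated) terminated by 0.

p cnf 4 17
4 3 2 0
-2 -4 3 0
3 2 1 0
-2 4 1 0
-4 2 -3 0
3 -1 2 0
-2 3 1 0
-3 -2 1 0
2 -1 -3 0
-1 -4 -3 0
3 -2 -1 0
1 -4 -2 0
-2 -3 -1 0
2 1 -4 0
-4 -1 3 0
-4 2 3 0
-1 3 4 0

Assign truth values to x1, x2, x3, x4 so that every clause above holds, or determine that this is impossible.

Case x4 = False:
Case x3 = True:
Case x2 = False:
From the singleton clause (¬x1), x1 = False.
Every clause now holds.

x1 ↦ False, x2 ↦ False, x3 ↦ True, x4 ↦ False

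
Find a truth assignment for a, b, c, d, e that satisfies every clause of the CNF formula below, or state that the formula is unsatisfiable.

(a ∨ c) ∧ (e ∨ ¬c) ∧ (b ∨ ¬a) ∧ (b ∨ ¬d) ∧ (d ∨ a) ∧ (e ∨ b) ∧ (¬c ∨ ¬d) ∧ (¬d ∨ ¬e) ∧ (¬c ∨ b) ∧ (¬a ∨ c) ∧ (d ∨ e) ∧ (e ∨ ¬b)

a=True, b=True, c=True, d=False, e=True

Suppose a = True.
(b) alone gives b = True.
(c) alone gives c = True.
(e) alone gives e = True.
(¬d) alone gives d = False.
This assignment satisfies each clause.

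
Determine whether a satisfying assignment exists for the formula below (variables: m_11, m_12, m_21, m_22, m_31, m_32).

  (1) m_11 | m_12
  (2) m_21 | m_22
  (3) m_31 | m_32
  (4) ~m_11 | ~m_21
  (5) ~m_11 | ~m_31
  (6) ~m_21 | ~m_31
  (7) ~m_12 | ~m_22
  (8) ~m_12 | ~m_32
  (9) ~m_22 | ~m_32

Try m_11 = 1.
The clause (~m_21) is unit, so m_21 = 0.
The clause (m_22) is unit, so m_22 = 1.
The clause (~m_31) is unit, so m_31 = 0.
The clause (m_32) is unit, so m_32 = 1.
Now (~m_32) is unsatisfied and unit — conflict.
Undo m_11 and try m_11 = 0.
The clause (m_12) is unit, so m_12 = 1.
The clause (~m_22) is unit, so m_22 = 0.
The clause (m_21) is unit, so m_21 = 1.
The clause (~m_31) is unit, so m_31 = 0.
The clause (m_32) is unit, so m_32 = 1.
Now (~m_32) is unsatisfied and unit — conflict.
Either choice for m_11 ends in contradiction.
No assignment satisfies every clause.

No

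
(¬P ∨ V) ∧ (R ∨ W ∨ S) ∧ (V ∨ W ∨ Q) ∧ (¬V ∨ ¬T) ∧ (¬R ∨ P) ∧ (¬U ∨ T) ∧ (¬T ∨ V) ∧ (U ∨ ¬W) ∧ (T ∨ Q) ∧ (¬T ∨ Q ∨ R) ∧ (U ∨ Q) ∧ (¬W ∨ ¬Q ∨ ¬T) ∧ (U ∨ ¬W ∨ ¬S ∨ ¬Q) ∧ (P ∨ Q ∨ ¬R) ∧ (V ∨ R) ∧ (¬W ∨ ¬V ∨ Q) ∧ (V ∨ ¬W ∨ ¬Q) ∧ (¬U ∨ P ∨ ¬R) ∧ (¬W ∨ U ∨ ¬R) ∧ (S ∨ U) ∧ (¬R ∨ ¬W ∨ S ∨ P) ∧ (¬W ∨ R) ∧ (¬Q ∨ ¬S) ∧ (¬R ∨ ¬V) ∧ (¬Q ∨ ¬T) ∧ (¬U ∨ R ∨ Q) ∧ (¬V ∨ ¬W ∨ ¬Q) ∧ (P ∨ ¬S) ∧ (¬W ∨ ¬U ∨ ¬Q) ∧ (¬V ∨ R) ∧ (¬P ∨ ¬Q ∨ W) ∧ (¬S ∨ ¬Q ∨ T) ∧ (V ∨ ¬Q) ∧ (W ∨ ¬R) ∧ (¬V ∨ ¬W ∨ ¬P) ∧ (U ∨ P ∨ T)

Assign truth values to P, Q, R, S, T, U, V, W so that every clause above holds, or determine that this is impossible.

UNSATISFIABLE

Case P = False:
Unit clause (¬R) forces R = False.
Unit clause (V) forces V = True.
That conflicts with the unit clause (¬V).
Backtrack on P: now try P = True.
Unit clause (V) forces V = True.
Unit clause (¬T) forces T = False.
Unit clause (¬U) forces U = False.
Unit clause (¬W) forces W = False.
Unit clause (Q) forces Q = True.
That conflicts with the unit clause (¬Q).
Neither P = True nor P = False works.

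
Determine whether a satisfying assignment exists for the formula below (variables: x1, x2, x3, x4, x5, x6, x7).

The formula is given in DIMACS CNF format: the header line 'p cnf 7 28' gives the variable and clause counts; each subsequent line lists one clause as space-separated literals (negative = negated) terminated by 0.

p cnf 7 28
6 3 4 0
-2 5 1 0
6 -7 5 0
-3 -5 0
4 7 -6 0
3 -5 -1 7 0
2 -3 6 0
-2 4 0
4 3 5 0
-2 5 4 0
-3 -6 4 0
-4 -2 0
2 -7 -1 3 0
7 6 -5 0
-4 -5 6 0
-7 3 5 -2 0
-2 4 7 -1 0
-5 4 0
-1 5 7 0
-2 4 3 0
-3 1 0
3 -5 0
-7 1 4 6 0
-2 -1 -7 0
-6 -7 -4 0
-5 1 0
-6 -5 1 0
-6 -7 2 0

Yes

Case x3 = False:
(¬x5) alone gives x5 = False.
(x4) alone gives x4 = True.
(¬x2) alone gives x2 = False.
Case x6 = False:
(¬x7) alone gives x7 = False.
(¬x1) alone gives x1 = False.
All clauses are satisfied.
A satisfying assignment: x1: False, x2: False, x3: False, x4: True, x5: False, x6: False, x7: False.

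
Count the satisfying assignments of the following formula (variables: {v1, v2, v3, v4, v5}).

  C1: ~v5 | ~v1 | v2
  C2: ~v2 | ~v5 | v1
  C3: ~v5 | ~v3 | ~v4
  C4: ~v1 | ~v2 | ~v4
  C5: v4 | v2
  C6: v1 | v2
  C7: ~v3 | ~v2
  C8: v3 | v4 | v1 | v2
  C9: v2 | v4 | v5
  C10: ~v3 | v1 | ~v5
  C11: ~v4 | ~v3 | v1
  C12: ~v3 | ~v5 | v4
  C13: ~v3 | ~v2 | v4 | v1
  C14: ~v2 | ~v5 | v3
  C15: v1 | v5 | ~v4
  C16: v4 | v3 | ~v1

There are 2^5 = 32 truth assignments over (v1, v2, v3, v4, v5).
Split on v4. With v4 = 1, the clauses containing v4 are satisfied and ~v4 drops from the rest; 2 of the 2^4 = 16 assignments to the other variables satisfy what remains.
With v4 = 0, by the same count on the reduced clause set, 1 assignment works.
(One model: v1=F, v2=T, v3=F, v4=F, v5=F.)
Total: 2 + 1 = 3.

3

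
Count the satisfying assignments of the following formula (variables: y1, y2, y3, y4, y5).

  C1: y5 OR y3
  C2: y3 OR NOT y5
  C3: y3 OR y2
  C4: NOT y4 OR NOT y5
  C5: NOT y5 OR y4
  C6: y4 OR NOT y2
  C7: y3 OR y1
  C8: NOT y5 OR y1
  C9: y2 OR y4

4

There are 2^5 = 32 truth assignments over (y1, y2, y3, y4, y5).
Split on y5. With y5 = true, the clauses containing y5 are satisfied and NOT y5 drops from the rest; 0 of the 2^4 = 16 assignments to the other variables satisfy what remains.
With y5 = false, by the same count on the reduced clause set, 4 assignments work.
(One model: y1=F, y2=F, y3=T, y4=T, y5=F.)
Total: 0 + 4 = 4.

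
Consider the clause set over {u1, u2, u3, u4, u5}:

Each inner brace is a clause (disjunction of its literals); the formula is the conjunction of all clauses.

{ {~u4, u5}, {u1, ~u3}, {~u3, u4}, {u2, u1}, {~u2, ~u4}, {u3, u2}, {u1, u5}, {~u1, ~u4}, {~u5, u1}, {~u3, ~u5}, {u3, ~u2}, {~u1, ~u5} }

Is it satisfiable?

Case u4 = 0:
(~u3) alone gives u3 = 0.
(u2) alone gives u2 = 1.
But (~u2) is also a unit clause — contradiction.
That branch fails; take u4 = 1 instead.
(u5) alone gives u5 = 1.
(~u2) alone gives u2 = 0.
(u1) alone gives u1 = 1.
But (~u1) is also a unit clause — contradiction.
Either choice for u4 ends in contradiction.
No assignment satisfies every clause.

No, unsatisfiable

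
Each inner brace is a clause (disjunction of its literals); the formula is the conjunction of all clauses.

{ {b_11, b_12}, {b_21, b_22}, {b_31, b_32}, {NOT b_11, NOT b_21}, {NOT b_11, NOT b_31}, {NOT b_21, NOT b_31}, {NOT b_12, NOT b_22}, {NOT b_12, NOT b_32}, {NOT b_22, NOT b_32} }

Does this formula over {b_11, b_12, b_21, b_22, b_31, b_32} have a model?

No, unsatisfiable

Try b_11 = true.
The clause (NOT b_21) is unit, so b_21 = false.
The clause (b_22) is unit, so b_22 = true.
The clause (NOT b_31) is unit, so b_31 = false.
The clause (b_32) is unit, so b_32 = true.
Now (NOT b_32) is unsatisfied and unit — conflict.
That branch fails; take b_11 = false instead.
The clause (b_12) is unit, so b_12 = true.
The clause (NOT b_22) is unit, so b_22 = false.
The clause (b_21) is unit, so b_21 = true.
The clause (NOT b_31) is unit, so b_31 = false.
The clause (b_32) is unit, so b_32 = true.
Now (NOT b_32) is unsatisfied and unit — conflict.
Neither b_11 = true nor b_11 = false works.
No assignment satisfies every clause.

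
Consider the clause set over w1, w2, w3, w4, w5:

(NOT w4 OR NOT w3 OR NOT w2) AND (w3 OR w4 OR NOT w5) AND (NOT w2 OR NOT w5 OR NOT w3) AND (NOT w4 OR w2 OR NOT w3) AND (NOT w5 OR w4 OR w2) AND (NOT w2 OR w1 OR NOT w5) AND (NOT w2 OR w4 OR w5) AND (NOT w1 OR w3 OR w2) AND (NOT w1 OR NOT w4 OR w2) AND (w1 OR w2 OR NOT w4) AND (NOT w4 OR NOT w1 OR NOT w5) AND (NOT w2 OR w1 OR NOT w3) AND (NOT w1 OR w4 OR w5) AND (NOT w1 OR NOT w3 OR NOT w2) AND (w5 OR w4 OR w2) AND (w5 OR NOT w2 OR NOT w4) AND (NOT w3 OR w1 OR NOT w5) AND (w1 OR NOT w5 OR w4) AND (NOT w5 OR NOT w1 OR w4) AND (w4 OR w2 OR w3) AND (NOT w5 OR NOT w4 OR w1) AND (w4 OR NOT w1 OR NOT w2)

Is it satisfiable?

Unsatisfiable

Case w4 = false:
Case w3 = true:
Case w2 = false:
From the singleton clause (NOT w5), w5 = false.
That conflicts with the unit clause (w5).
So w2 must be the other value — set w2 = true.
From the singleton clause (NOT w5), w5 = false.
That conflicts with the unit clause (w5).
Both values of w2 lead to a conflict.
So w3 must be the other value — set w3 = false.
From the singleton clause (NOT w5), w5 = false.
From the singleton clause (NOT w2), w2 = false.
That conflicts with the unit clause (w2).
Both values of w3 lead to a conflict.
So w4 must be the other value — set w4 = true.
Case w3 = false:
Case w1 = false:
From the singleton clause (w2), w2 = true.
From the singleton clause (NOT w5), w5 = false.
That conflicts with the unit clause (w5).
So w1 must be the other value — set w1 = true.
From the singleton clause (w2), w2 = true.
From the singleton clause (NOT w5), w5 = false.
That conflicts with the unit clause (w5).
Both values of w1 lead to a conflict.
So w3 must be the other value — set w3 = true.
From the singleton clause (NOT w2), w2 = false.
That conflicts with the unit clause (w2).
Both values of w3 lead to a conflict.
Both values of w4 lead to a conflict.
No assignment satisfies every clause.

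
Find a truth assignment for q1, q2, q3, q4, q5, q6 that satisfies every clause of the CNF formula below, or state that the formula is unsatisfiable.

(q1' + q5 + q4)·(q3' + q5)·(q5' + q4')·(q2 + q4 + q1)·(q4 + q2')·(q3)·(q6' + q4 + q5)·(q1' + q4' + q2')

q1: 1; q2: 0; q3: 1; q4: 0; q5: 1; q6: 0

From the singleton clause (q3), q3 = 1.
From the singleton clause (q5), q5 = 1.
From the singleton clause (q4'), q4 = 0.
From the singleton clause (q2'), q2 = 0.
From the singleton clause (q1), q1 = 1.
All clauses hold; q6 can take either value.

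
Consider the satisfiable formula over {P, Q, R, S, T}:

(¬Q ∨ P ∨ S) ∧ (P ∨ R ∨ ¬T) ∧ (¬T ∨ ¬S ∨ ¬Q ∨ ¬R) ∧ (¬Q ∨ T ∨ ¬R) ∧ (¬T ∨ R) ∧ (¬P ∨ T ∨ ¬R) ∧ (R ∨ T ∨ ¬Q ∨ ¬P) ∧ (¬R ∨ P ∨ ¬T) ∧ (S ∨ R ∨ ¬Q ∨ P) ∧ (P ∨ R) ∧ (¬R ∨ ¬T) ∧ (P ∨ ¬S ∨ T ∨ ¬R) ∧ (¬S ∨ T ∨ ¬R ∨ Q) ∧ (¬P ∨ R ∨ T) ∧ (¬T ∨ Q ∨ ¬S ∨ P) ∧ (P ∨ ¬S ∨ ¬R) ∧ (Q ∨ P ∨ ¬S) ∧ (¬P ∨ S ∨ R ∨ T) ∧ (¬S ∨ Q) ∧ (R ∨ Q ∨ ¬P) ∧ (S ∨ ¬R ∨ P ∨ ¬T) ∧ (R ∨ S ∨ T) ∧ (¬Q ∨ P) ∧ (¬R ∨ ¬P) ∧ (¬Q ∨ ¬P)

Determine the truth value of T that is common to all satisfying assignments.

False

Suppose T = True.
The clause (R) is unit, so R = True.
That conflicts with the unit clause (¬R).
So every satisfying assignment has T = False.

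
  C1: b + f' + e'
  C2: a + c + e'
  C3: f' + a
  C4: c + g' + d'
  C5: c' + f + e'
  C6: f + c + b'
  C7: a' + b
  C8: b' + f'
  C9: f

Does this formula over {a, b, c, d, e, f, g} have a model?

The clause (f) is unit, so f = 1.
The clause (a) is unit, so a = 1.
The clause (b) is unit, so b = 1.
Now (b') is unsatisfied and unit — conflict.
No assignment satisfies every clause.

No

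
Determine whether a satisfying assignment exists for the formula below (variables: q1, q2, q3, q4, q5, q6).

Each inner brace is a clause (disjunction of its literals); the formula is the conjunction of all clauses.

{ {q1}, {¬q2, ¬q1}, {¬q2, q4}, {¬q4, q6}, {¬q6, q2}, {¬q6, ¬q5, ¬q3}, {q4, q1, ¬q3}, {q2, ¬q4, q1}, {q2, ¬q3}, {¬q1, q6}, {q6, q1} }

The clause (q1) is unit, so q1 = True.
The clause (¬q2) is unit, so q2 = False.
The clause (¬q6) is unit, so q6 = False.
Now (q6) is unsatisfied and unit — conflict.
No assignment satisfies every clause.

No, unsatisfiable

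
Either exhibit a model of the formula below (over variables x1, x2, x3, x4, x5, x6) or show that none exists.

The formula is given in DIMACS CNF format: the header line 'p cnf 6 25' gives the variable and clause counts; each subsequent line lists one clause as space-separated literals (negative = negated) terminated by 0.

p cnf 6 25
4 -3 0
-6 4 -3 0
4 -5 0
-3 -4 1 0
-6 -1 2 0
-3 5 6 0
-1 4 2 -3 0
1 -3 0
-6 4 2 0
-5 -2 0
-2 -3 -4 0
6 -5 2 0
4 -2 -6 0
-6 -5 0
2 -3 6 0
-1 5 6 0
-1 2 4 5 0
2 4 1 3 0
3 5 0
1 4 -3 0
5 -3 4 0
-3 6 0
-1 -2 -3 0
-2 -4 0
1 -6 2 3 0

UNSATISFIABLE

Branch on x4: set x4 = True.
The clause (¬x2) is unit, so x2 = False.
Branch on x3: set x3 = False.
The clause (x5) is unit, so x5 = True.
The clause (x6) is unit, so x6 = True.
Now (¬x6) is unsatisfied and unit — conflict.
So x3 must be the other value — set x3 = True.
The clause (x1) is unit, so x1 = True.
The clause (¬x6) is unit, so x6 = False.
Now (x6) is unsatisfied and unit — conflict.
Neither x3 = True nor x3 = False works.
So x4 must be the other value — set x4 = False.
The clause (¬x3) is unit, so x3 = False.
The clause (¬x5) is unit, so x5 = False.
Now (x5) is unsatisfied and unit — conflict.
Neither x4 = True nor x4 = False works.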